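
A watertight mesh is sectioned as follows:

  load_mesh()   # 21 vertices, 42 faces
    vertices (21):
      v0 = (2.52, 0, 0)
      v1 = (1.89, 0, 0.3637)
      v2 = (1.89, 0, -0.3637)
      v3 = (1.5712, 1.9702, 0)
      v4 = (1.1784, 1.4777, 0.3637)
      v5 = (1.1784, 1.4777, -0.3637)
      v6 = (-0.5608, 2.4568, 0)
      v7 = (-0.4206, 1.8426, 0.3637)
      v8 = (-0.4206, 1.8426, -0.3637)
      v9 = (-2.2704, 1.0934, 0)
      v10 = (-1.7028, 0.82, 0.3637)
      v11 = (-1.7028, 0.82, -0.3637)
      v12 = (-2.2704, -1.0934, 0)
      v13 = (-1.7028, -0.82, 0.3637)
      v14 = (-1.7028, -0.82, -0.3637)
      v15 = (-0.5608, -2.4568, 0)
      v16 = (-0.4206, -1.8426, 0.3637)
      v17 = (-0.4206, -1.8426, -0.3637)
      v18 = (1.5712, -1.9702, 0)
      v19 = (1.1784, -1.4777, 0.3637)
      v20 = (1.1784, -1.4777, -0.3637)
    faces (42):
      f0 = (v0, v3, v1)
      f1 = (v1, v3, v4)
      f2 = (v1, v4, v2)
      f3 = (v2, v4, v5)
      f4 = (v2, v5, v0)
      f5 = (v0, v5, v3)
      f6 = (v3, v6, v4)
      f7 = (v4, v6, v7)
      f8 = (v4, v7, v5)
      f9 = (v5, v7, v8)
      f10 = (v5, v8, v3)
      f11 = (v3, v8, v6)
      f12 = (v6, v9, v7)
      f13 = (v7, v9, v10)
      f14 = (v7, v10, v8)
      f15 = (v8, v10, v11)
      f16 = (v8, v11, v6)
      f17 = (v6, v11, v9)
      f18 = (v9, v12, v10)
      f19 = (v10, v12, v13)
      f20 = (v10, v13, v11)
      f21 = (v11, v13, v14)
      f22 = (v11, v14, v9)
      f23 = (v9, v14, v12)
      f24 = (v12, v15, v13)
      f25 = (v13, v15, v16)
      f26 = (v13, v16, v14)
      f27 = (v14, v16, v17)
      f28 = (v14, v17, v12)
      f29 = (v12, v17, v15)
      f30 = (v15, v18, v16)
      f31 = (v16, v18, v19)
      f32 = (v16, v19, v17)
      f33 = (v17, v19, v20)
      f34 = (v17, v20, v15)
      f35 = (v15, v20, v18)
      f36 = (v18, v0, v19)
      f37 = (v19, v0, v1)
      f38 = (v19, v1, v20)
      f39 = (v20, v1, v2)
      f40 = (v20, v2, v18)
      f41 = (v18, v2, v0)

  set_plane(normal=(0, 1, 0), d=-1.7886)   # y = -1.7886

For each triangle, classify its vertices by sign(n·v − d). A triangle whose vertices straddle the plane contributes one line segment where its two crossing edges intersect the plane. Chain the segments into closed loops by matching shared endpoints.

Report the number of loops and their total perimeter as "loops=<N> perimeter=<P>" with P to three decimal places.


Straddling triangles (14 of 42):
  (v12,v15,v13) [+-+] → (-1.39867, -1.7886, 0)–(-1.02701, -1.7886, 0.148475)  len=0.4002
  (v13,v15,v16) [+--] → (-1.02701, -1.7886, 0.148475)–(-0.488309, -1.7886, 0.3637)  len=0.5801
  (v13,v16,v14) [+-+] → (-0.488309, -1.7886, 0.3637)–(-0.488309, -1.7886, 0.325288)  len=0.0384
  (v14,v16,v17) [+--] → (-0.488309, -1.7886, 0.325288)–(-0.488309, -1.7886, -0.3637)  len=0.6890
  (v14,v17,v12) [+-+] → (-0.488309, -1.7886, -0.3637)–(-0.553928, -1.7886, -0.337486)  len=0.0707
  (v12,v17,v15) [+--] → (-0.553928, -1.7886, -0.337486)–(-1.39867, -1.7886, 0)  len=0.9097
  (v16,v18,v19) [--+] → (1.42636, -1.7886, 0.134107)–(-0.183971, -1.7886, 0.3637)  len=1.6266
  (v16,v19,v17) [-+-] → (-0.183971, -1.7886, 0.3637)–(-0.183971, -1.7886, -0.256055)  len=0.6198
  (v17,v19,v20) [-++] → (-0.183971, -1.7886, -0.256055)–(-0.183971, -1.7886, -0.3637)  len=0.1076
  (v17,v20,v15) [-+-] → (-0.183971, -1.7886, -0.3637)–(0.62614, -1.7886, -0.248212)  len=0.8183
  (v15,v20,v18) [-+-] → (0.62614, -1.7886, -0.248212)–(1.42636, -1.7886, -0.134107)  len=0.8083
  (v18,v0,v19) [-++] → (1.65865, -1.7886, 0)–(1.42636, -1.7886, 0.134107)  len=0.2682
  (v20,v2,v18) [++-] → (1.60058, -1.7886, -0.0335235)–(1.42636, -1.7886, -0.134107)  len=0.2012
  (v18,v2,v0) [-++] → (1.60058, -1.7886, -0.0335235)–(1.65865, -1.7886, 0)  len=0.0671

Chained into 2 loop(s):
  loop 1: 6 segments, perimeter = 2.6881
  loop 2: 8 segments, perimeter = 4.5171
Total perimeter = 7.205

loops=2 perimeter=7.205


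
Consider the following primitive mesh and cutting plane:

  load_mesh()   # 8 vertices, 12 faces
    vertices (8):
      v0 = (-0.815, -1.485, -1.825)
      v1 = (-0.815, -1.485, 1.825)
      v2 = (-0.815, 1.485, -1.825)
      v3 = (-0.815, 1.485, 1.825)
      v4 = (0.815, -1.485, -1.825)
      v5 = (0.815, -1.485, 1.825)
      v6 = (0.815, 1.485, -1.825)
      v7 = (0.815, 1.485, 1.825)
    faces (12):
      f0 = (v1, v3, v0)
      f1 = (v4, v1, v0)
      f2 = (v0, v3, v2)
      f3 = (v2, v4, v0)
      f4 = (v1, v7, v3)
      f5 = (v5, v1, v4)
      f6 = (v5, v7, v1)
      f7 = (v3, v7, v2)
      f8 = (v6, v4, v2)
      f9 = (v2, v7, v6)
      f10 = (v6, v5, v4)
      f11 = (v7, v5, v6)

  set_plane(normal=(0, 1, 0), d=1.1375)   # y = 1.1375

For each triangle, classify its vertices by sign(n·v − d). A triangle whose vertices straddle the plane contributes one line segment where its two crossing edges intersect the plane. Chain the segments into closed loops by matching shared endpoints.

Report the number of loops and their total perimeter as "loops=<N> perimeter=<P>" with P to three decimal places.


loops=1 perimeter=10.560

Straddling triangles (8 of 12):
  (v1,v3,v0) [-+-] → (-0.815, 1.1375, 1.825)–(-0.815, 1.1375, 1.39794)  len=0.4271
  (v0,v3,v2) [-++] → (-0.815, 1.1375, 1.39794)–(-0.815, 1.1375, -1.825)  len=3.2229
  (v2,v4,v0) [+--] → (-0.624285, 1.1375, -1.825)–(-0.815, 1.1375, -1.825)  len=0.1907
  (v1,v7,v3) [-++] → (0.624285, 1.1375, 1.825)–(-0.815, 1.1375, 1.825)  len=1.4393
  (v5,v7,v1) [-+-] → (0.815, 1.1375, 1.825)–(0.624285, 1.1375, 1.825)  len=0.1907
  (v6,v4,v2) [+-+] → (0.815, 1.1375, -1.825)–(-0.624285, 1.1375, -1.825)  len=1.4393
  (v6,v5,v4) [+--] → (0.815, 1.1375, -1.39794)–(0.815, 1.1375, -1.825)  len=0.4271
  (v7,v5,v6) [+-+] → (0.815, 1.1375, 1.825)–(0.815, 1.1375, -1.39794)  len=3.2229

Chained into 1 loop(s):
  loop 1: 8 segments, perimeter = 10.5600
Total perimeter = 10.560


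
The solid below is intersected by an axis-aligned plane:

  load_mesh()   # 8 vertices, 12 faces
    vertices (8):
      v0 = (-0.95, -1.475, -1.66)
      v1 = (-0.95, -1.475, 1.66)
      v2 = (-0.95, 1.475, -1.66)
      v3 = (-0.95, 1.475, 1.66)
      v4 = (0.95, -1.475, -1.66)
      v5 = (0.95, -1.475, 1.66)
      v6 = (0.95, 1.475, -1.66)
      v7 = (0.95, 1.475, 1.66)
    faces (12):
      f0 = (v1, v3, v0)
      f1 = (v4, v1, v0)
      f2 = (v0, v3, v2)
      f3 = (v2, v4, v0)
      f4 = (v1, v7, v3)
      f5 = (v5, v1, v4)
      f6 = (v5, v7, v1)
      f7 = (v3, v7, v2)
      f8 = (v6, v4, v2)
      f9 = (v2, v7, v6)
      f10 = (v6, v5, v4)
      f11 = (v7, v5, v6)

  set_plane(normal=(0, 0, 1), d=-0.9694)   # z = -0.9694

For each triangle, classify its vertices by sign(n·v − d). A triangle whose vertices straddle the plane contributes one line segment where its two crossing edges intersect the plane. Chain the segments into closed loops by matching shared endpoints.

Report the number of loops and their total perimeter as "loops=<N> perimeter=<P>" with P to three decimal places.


Straddling triangles (8 of 12):
  (v1,v3,v0) [++-] → (-0.95, -0.861364, -0.9694)–(-0.95, -1.475, -0.9694)  len=0.6136
  (v4,v1,v0) [-+-] → (0.554777, -1.475, -0.9694)–(-0.95, -1.475, -0.9694)  len=1.5048
  (v0,v3,v2) [-+-] → (-0.95, -0.861364, -0.9694)–(-0.95, 1.475, -0.9694)  len=2.3364
  (v5,v1,v4) [++-] → (0.554777, -1.475, -0.9694)–(0.95, -1.475, -0.9694)  len=0.3952
  (v3,v7,v2) [++-] → (-0.554777, 1.475, -0.9694)–(-0.95, 1.475, -0.9694)  len=0.3952
  (v2,v7,v6) [-+-] → (-0.554777, 1.475, -0.9694)–(0.95, 1.475, -0.9694)  len=1.5048
  (v6,v5,v4) [-+-] → (0.95, 0.861364, -0.9694)–(0.95, -1.475, -0.9694)  len=2.3364
  (v7,v5,v6) [++-] → (0.95, 0.861364, -0.9694)–(0.95, 1.475, -0.9694)  len=0.6136

Chained into 1 loop(s):
  loop 1: 8 segments, perimeter = 9.7000
Total perimeter = 9.700

loops=1 perimeter=9.700


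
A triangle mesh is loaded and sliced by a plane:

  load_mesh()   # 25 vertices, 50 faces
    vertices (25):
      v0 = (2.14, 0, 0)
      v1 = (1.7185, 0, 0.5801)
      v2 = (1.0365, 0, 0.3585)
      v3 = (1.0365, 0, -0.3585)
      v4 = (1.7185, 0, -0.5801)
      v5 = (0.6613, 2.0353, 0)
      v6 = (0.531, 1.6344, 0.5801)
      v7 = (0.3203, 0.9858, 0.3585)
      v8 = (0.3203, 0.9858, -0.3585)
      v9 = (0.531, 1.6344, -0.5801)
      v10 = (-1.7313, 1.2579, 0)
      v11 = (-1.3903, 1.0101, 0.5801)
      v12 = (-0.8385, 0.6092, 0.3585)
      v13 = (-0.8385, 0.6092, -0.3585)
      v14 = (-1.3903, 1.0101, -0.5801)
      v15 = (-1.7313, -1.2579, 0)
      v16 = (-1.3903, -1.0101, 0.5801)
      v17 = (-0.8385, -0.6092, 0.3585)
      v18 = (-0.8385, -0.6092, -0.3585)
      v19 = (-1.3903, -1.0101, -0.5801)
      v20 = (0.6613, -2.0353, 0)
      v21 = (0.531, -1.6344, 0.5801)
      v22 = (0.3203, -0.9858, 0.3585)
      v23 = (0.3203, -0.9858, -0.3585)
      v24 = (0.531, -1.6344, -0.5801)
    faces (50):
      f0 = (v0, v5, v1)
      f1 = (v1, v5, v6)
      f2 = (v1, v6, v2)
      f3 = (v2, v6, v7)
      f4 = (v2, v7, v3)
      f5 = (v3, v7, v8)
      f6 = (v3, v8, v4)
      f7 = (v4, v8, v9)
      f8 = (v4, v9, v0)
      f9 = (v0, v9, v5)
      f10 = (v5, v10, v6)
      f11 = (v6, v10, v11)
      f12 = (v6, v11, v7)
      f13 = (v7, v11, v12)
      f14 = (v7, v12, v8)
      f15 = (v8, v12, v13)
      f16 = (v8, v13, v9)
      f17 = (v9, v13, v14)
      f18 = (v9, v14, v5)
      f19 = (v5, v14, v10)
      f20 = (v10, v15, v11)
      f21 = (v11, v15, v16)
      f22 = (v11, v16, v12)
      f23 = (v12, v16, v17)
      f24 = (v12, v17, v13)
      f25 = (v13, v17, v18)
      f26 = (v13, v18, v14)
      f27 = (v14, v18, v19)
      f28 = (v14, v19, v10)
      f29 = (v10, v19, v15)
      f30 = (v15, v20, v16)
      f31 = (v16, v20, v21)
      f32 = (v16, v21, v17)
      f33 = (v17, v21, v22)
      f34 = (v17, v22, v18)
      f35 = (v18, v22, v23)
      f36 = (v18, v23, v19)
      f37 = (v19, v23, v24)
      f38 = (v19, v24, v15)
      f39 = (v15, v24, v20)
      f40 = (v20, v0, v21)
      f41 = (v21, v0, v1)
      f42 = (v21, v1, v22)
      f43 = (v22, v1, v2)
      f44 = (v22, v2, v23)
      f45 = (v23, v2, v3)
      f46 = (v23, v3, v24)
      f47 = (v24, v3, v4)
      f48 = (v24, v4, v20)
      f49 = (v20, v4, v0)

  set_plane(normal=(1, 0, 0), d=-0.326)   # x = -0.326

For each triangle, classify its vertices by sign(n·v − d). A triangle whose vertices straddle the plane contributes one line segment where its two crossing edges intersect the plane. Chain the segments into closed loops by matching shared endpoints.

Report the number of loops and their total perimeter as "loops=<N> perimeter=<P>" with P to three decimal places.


Straddling triangles (20 of 50):
  (v5,v10,v6) [+-+] → (-0.326, 1.71451, 0)–(-0.326, 1.49178, 0.360348)  len=0.4236
  (v6,v10,v11) [+--] → (-0.326, 1.49178, 0.360348)–(-0.326, 1.35593, 0.5801)  len=0.2584
  (v6,v11,v7) [+-+] → (-0.326, 1.35593, 0.5801)–(-0.326, 0.994981, 0.442225)  len=0.3864
  (v7,v11,v12) [+--] → (-0.326, 0.994981, 0.442225)–(-0.326, 0.775758, 0.3585)  len=0.2347
  (v7,v12,v8) [+-+] → (-0.326, 0.775758, 0.3585)–(-0.326, 0.775758, 0.0413939)  len=0.3171
  (v8,v12,v13) [+--] → (-0.326, 0.775758, 0.0413939)–(-0.326, 0.775758, -0.3585)  len=0.3999
  (v8,v13,v9) [+-+] → (-0.326, 0.775758, -0.3585)–(-0.326, 0.992855, -0.441428)  len=0.2324
  (v9,v13,v14) [+--] → (-0.326, 0.992855, -0.441428)–(-0.326, 1.35593, -0.5801)  len=0.3887
  (v9,v14,v5) [+-+] → (-0.326, 1.35593, -0.5801)–(-0.326, 1.54194, -0.279164)  len=0.3538
  (v5,v14,v10) [+--] → (-0.326, 1.54194, -0.279164)–(-0.326, 1.71451, 0)  len=0.3282
  (v15,v20,v16) [-+-] → (-0.326, -1.71451, 0)–(-0.326, -1.54194, 0.279164)  len=0.3282
  (v16,v20,v21) [-++] → (-0.326, -1.54194, 0.279164)–(-0.326, -1.35593, 0.5801)  len=0.3538
  (v16,v21,v17) [-+-] → (-0.326, -1.35593, 0.5801)–(-0.326, -0.992855, 0.441428)  len=0.3887
  (v17,v21,v22) [-++] → (-0.326, -0.992855, 0.441428)–(-0.326, -0.775758, 0.3585)  len=0.2324
  (v17,v22,v18) [-+-] → (-0.326, -0.775758, 0.3585)–(-0.326, -0.775758, -0.0413939)  len=0.3999
  (v18,v22,v23) [-++] → (-0.326, -0.775758, -0.0413939)–(-0.326, -0.775758, -0.3585)  len=0.3171
  (v18,v23,v19) [-+-] → (-0.326, -0.775758, -0.3585)–(-0.326, -0.994981, -0.442225)  len=0.2347
  (v19,v23,v24) [-++] → (-0.326, -0.994981, -0.442225)–(-0.326, -1.35593, -0.5801)  len=0.3864
  (v19,v24,v15) [-+-] → (-0.326, -1.35593, -0.5801)–(-0.326, -1.49178, -0.360348)  len=0.2584
  (v15,v24,v20) [-++] → (-0.326, -1.49178, -0.360348)–(-0.326, -1.71451, 0)  len=0.4236

Chained into 2 loop(s):
  loop 1: 10 segments, perimeter = 3.3231
  loop 2: 10 segments, perimeter = 3.3231
Total perimeter = 6.646

loops=2 perimeter=6.646


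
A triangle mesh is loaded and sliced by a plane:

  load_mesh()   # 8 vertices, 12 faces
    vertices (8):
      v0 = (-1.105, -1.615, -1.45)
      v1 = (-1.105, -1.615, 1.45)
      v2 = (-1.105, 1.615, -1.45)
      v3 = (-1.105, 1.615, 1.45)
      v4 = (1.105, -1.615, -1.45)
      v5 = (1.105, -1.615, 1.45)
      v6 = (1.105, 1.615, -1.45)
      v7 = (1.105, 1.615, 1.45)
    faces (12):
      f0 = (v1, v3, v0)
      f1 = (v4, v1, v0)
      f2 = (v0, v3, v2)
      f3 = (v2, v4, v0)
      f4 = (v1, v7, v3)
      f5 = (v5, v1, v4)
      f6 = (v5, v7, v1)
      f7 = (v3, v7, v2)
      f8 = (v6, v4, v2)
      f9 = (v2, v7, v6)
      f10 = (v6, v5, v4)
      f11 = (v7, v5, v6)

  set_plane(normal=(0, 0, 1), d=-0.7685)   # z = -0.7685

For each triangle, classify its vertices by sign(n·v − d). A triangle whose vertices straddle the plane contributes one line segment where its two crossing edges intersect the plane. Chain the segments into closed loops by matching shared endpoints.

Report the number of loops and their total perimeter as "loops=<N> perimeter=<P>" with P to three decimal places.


Straddling triangles (8 of 12):
  (v1,v3,v0) [++-] → (-1.105, -0.85595, -0.7685)–(-1.105, -1.615, -0.7685)  len=0.7590
  (v4,v1,v0) [-+-] → (0.58565, -1.615, -0.7685)–(-1.105, -1.615, -0.7685)  len=1.6906
  (v0,v3,v2) [-+-] → (-1.105, -0.85595, -0.7685)–(-1.105, 1.615, -0.7685)  len=2.4709
  (v5,v1,v4) [++-] → (0.58565, -1.615, -0.7685)–(1.105, -1.615, -0.7685)  len=0.5193
  (v3,v7,v2) [++-] → (-0.58565, 1.615, -0.7685)–(-1.105, 1.615, -0.7685)  len=0.5193
  (v2,v7,v6) [-+-] → (-0.58565, 1.615, -0.7685)–(1.105, 1.615, -0.7685)  len=1.6906
  (v6,v5,v4) [-+-] → (1.105, 0.85595, -0.7685)–(1.105, -1.615, -0.7685)  len=2.4709
  (v7,v5,v6) [++-] → (1.105, 0.85595, -0.7685)–(1.105, 1.615, -0.7685)  len=0.7590

Chained into 1 loop(s):
  loop 1: 8 segments, perimeter = 10.8800
Total perimeter = 10.880

loops=1 perimeter=10.880


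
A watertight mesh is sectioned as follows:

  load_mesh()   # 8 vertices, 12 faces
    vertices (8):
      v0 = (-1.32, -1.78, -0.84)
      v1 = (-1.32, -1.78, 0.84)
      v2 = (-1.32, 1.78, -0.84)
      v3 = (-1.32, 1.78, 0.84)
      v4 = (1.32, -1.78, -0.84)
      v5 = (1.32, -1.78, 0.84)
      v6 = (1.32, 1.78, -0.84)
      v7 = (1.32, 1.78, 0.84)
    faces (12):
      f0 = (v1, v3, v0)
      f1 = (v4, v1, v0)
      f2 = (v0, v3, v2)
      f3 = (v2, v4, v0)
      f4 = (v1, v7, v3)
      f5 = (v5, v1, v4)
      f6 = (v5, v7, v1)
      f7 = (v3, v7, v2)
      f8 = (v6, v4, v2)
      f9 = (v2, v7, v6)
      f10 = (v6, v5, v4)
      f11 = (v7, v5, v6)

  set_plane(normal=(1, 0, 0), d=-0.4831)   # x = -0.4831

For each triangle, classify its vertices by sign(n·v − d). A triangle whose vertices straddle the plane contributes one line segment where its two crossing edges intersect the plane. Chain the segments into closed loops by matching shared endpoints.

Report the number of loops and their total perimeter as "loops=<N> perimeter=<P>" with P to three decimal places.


loops=1 perimeter=10.480

Straddling triangles (8 of 12):
  (v4,v1,v0) [+--] → (-0.4831, -1.78, 0.307427)–(-0.4831, -1.78, -0.84)  len=1.1474
  (v2,v4,v0) [-+-] → (-0.4831, 0.651453, -0.84)–(-0.4831, -1.78, -0.84)  len=2.4315
  (v1,v7,v3) [-+-] → (-0.4831, -0.651453, 0.84)–(-0.4831, 1.78, 0.84)  len=2.4315
  (v5,v1,v4) [+-+] → (-0.4831, -1.78, 0.84)–(-0.4831, -1.78, 0.307427)  len=0.5326
  (v5,v7,v1) [++-] → (-0.4831, -0.651453, 0.84)–(-0.4831, -1.78, 0.84)  len=1.1285
  (v3,v7,v2) [-+-] → (-0.4831, 1.78, 0.84)–(-0.4831, 1.78, -0.307427)  len=1.1474
  (v6,v4,v2) [++-] → (-0.4831, 0.651453, -0.84)–(-0.4831, 1.78, -0.84)  len=1.1285
  (v2,v7,v6) [-++] → (-0.4831, 1.78, -0.307427)–(-0.4831, 1.78, -0.84)  len=0.5326

Chained into 1 loop(s):
  loop 1: 8 segments, perimeter = 10.4800
Total perimeter = 10.480


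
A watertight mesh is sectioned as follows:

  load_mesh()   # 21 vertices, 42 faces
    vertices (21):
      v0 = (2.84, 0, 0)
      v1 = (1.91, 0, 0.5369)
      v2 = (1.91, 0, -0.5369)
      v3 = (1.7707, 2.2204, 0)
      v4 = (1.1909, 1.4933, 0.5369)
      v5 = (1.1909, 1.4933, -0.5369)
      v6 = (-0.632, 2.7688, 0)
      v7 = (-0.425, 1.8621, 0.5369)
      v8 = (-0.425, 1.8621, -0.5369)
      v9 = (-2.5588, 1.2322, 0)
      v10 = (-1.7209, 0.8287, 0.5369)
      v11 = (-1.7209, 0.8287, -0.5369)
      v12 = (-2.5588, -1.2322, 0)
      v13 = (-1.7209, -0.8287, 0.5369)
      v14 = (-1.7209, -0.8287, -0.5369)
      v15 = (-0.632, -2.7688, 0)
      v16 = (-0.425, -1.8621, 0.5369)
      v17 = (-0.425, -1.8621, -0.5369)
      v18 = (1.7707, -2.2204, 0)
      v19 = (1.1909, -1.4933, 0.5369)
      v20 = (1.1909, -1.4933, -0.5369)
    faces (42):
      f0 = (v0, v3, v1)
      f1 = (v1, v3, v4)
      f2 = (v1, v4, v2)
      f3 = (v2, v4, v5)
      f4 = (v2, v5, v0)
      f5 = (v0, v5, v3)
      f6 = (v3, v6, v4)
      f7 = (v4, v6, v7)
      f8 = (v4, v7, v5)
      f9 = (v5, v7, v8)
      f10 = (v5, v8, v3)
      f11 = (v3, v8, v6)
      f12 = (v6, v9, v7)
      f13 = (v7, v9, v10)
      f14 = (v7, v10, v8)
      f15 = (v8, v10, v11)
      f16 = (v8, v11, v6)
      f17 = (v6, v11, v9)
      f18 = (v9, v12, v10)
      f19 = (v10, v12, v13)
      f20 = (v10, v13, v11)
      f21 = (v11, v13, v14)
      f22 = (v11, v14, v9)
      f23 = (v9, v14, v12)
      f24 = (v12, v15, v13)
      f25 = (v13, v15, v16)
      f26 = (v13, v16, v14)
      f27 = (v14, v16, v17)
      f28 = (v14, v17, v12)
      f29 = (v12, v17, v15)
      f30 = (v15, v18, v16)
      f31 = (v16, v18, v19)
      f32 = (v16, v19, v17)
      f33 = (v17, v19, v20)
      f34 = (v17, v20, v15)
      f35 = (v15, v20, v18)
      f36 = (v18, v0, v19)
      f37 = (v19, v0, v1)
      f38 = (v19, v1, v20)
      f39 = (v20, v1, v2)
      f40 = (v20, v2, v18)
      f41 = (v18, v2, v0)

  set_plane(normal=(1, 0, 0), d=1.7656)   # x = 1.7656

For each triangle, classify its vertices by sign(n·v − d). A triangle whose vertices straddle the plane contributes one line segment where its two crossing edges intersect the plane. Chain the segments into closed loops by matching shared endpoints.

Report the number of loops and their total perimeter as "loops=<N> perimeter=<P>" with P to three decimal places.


Straddling triangles (16 of 42):
  (v1,v3,v4) [++-] → (1.7656, 2.214, 0.00472265)–(1.7656, 0.299864, 0.5369)  len=1.9867
  (v1,v4,v2) [+-+] → (1.7656, 0.299864, 0.5369)–(1.7656, 0.299864, -0.321274)  len=0.8582
  (v2,v4,v5) [+--] → (1.7656, 0.299864, -0.321274)–(1.7656, 0.299864, -0.5369)  len=0.2156
  (v2,v5,v0) [+-+] → (1.7656, 0.299864, -0.5369)–(1.7656, 0.972895, -0.349794)  len=0.6986
  (v0,v5,v3) [+-+] → (1.7656, 0.972895, -0.349794)–(1.7656, 2.214, -0.00472265)  len=1.2882
  (v3,v6,v4) [+--] → (1.7656, 2.22156, 0)–(1.7656, 2.214, 0.00472265)  len=0.0089
  (v5,v8,v3) [--+] → (1.7656, 2.21957, -0.00124707)–(1.7656, 2.214, -0.00472265)  len=0.0066
  (v3,v8,v6) [+--] → (1.7656, 2.21957, -0.00124707)–(1.7656, 2.22156, 0)  len=0.0024
  (v15,v18,v16) [-+-] → (1.7656, -2.22156, 0)–(1.7656, -2.21957, 0.00124707)  len=0.0024
  (v16,v18,v19) [-+-] → (1.7656, -2.21957, 0.00124707)–(1.7656, -2.214, 0.00472265)  len=0.0066
  (v15,v20,v18) [--+] → (1.7656, -2.214, -0.00472265)–(1.7656, -2.22156, 0)  len=0.0089
  (v18,v0,v19) [++-] → (1.7656, -0.972895, 0.349794)–(1.7656, -2.214, 0.00472265)  len=1.2882
  (v19,v0,v1) [-++] → (1.7656, -0.972895, 0.349794)–(1.7656, -0.299864, 0.5369)  len=0.6986
  (v19,v1,v20) [-+-] → (1.7656, -0.299864, 0.5369)–(1.7656, -0.299864, 0.321274)  len=0.2156
  (v20,v1,v2) [-++] → (1.7656, -0.299864, 0.321274)–(1.7656, -0.299864, -0.5369)  len=0.8582
  (v20,v2,v18) [-++] → (1.7656, -0.299864, -0.5369)–(1.7656, -2.214, -0.00472265)  len=1.9867

Chained into 2 loop(s):
  loop 1: 8 segments, perimeter = 5.0651
  loop 2: 8 segments, perimeter = 5.0651
Total perimeter = 10.130

loops=2 perimeter=10.130


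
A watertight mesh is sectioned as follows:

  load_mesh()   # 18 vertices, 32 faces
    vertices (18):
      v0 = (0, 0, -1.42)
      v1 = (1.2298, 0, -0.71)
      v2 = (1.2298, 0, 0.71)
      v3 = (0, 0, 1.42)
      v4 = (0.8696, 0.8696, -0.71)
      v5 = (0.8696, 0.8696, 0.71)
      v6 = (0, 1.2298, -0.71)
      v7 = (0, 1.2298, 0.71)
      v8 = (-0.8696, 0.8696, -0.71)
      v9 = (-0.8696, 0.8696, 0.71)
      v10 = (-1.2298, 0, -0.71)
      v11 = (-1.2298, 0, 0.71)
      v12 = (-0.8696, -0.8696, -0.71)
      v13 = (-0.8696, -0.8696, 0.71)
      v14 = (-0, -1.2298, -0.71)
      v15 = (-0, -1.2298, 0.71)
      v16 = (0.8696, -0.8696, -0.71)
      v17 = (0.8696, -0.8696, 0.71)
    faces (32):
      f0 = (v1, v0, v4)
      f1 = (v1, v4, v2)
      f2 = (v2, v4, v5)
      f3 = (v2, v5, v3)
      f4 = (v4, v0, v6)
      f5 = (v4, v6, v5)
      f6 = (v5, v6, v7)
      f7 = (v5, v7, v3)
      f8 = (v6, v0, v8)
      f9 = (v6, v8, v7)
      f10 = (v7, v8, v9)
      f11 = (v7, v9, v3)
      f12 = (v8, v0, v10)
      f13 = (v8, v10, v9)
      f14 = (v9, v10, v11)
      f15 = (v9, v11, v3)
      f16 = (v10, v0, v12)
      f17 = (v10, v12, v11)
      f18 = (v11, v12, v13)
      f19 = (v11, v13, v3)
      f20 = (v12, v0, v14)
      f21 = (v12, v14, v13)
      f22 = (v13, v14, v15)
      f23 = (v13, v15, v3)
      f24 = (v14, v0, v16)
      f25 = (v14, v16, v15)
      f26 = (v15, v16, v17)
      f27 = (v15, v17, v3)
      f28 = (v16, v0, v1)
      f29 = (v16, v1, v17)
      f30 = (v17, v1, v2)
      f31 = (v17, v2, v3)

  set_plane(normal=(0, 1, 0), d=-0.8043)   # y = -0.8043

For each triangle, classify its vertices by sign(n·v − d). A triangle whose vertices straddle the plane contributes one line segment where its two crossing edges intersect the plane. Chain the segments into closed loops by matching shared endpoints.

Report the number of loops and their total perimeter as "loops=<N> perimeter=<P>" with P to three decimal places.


loops=1 perimeter=6.574

Straddling triangles (12 of 32):
  (v10,v0,v12) [++-] → (-0.8043, -0.8043, -0.763315)–(-0.896648, -0.8043, -0.71)  len=0.1066
  (v10,v12,v11) [+-+] → (-0.896648, -0.8043, -0.71)–(-0.896648, -0.8043, -0.603369)  len=0.1066
  (v11,v12,v13) [+--] → (-0.896648, -0.8043, -0.603369)–(-0.896648, -0.8043, 0.71)  len=1.3134
  (v11,v13,v3) [+-+] → (-0.896648, -0.8043, 0.71)–(-0.8043, -0.8043, 0.763315)  len=0.1066
  (v12,v0,v14) [-+-] → (-0.8043, -0.8043, -0.763315)–(0, -0.8043, -0.955654)  len=0.8270
  (v13,v15,v3) [--+] → (0, -0.8043, 0.955654)–(-0.8043, -0.8043, 0.763315)  len=0.8270
  (v14,v0,v16) [-+-] → (0, -0.8043, -0.955654)–(0.8043, -0.8043, -0.763315)  len=0.8270
  (v15,v17,v3) [--+] → (0.8043, -0.8043, 0.763315)–(0, -0.8043, 0.955654)  len=0.8270
  (v16,v0,v1) [-++] → (0.8043, -0.8043, -0.763315)–(0.896648, -0.8043, -0.71)  len=0.1066
  (v16,v1,v17) [-+-] → (0.896648, -0.8043, -0.71)–(0.896648, -0.8043, 0.603369)  len=1.3134
  (v17,v1,v2) [-++] → (0.896648, -0.8043, 0.603369)–(0.896648, -0.8043, 0.71)  len=0.1066
  (v17,v2,v3) [-++] → (0.896648, -0.8043, 0.71)–(0.8043, -0.8043, 0.763315)  len=0.1066

Chained into 1 loop(s):
  loop 1: 12 segments, perimeter = 6.5744
Total perimeter = 6.574


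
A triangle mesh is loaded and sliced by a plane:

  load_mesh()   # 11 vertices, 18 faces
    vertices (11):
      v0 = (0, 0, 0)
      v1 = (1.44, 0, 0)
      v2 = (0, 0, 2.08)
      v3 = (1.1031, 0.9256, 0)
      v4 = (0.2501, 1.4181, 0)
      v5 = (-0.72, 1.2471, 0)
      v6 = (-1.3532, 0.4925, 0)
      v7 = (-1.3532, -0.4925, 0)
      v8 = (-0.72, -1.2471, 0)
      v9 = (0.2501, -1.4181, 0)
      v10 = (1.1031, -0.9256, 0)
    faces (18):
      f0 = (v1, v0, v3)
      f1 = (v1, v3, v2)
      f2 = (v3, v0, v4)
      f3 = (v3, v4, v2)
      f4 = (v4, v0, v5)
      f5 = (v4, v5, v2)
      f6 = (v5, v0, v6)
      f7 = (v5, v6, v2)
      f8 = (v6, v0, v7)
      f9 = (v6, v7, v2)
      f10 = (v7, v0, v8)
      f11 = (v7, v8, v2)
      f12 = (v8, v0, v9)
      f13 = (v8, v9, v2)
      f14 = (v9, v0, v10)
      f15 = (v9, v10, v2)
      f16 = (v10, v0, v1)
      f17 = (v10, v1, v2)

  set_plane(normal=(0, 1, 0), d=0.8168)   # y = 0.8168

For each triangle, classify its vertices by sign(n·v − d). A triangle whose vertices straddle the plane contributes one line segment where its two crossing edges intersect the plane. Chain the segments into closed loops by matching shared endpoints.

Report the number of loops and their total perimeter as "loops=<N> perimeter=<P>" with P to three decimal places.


Straddling triangles (8 of 18):
  (v1,v0,v3) [--+] → (0.973436, 0.8168, 0)–(1.1427, 0.8168, 0)  len=0.1693
  (v1,v3,v2) [-+-] → (1.1427, 0.8168, 0)–(0.973436, 0.8168, 0.244494)  len=0.2974
  (v3,v0,v4) [+-+] → (0.973436, 0.8168, 0)–(0.144053, 0.8168, 0)  len=0.8294
  (v3,v4,v2) [++-] → (0.144053, 0.8168, 0.881958)–(0.973436, 0.8168, 0.244494)  len=1.0461
  (v4,v0,v5) [+-+] → (0.144053, 0.8168, 0)–(-0.471571, 0.8168, 0)  len=0.6156
  (v4,v5,v2) [++-] → (-0.471571, 0.8168, 0.717684)–(0.144053, 0.8168, 0.881958)  len=0.6372
  (v5,v0,v6) [+--] → (-0.471571, 0.8168, 0)–(-1.08107, 0.8168, 0)  len=0.6095
  (v5,v6,v2) [+--] → (-1.08107, 0.8168, 0)–(-0.471571, 0.8168, 0.717684)  len=0.9416

Chained into 1 loop(s):
  loop 1: 8 segments, perimeter = 5.1459
Total perimeter = 5.146

loops=1 perimeter=5.146


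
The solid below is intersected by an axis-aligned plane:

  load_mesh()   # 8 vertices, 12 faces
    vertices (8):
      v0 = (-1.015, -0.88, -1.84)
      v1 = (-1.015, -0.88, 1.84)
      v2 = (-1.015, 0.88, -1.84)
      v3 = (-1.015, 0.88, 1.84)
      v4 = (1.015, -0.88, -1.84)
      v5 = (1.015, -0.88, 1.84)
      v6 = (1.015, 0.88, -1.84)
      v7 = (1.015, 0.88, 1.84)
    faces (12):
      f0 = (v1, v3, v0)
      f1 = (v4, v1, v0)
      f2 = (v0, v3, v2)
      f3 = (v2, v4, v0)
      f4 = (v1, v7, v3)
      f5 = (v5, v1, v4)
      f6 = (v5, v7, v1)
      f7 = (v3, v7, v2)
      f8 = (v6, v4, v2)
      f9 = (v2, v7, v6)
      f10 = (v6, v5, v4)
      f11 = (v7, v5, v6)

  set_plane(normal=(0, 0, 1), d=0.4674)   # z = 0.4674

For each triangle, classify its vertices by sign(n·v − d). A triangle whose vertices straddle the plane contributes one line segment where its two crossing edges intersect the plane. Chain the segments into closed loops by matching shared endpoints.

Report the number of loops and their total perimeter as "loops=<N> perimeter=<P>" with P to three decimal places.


loops=1 perimeter=7.580

Straddling triangles (8 of 12):
  (v1,v3,v0) [++-] → (-1.015, 0.223539, 0.4674)–(-1.015, -0.88, 0.4674)  len=1.1035
  (v4,v1,v0) [-+-] → (-0.257832, -0.88, 0.4674)–(-1.015, -0.88, 0.4674)  len=0.7572
  (v0,v3,v2) [-+-] → (-1.015, 0.223539, 0.4674)–(-1.015, 0.88, 0.4674)  len=0.6565
  (v5,v1,v4) [++-] → (-0.257832, -0.88, 0.4674)–(1.015, -0.88, 0.4674)  len=1.2728
  (v3,v7,v2) [++-] → (0.257832, 0.88, 0.4674)–(-1.015, 0.88, 0.4674)  len=1.2728
  (v2,v7,v6) [-+-] → (0.257832, 0.88, 0.4674)–(1.015, 0.88, 0.4674)  len=0.7572
  (v6,v5,v4) [-+-] → (1.015, -0.223539, 0.4674)–(1.015, -0.88, 0.4674)  len=0.6565
  (v7,v5,v6) [++-] → (1.015, -0.223539, 0.4674)–(1.015, 0.88, 0.4674)  len=1.1035

Chained into 1 loop(s):
  loop 1: 8 segments, perimeter = 7.5800
Total perimeter = 7.580


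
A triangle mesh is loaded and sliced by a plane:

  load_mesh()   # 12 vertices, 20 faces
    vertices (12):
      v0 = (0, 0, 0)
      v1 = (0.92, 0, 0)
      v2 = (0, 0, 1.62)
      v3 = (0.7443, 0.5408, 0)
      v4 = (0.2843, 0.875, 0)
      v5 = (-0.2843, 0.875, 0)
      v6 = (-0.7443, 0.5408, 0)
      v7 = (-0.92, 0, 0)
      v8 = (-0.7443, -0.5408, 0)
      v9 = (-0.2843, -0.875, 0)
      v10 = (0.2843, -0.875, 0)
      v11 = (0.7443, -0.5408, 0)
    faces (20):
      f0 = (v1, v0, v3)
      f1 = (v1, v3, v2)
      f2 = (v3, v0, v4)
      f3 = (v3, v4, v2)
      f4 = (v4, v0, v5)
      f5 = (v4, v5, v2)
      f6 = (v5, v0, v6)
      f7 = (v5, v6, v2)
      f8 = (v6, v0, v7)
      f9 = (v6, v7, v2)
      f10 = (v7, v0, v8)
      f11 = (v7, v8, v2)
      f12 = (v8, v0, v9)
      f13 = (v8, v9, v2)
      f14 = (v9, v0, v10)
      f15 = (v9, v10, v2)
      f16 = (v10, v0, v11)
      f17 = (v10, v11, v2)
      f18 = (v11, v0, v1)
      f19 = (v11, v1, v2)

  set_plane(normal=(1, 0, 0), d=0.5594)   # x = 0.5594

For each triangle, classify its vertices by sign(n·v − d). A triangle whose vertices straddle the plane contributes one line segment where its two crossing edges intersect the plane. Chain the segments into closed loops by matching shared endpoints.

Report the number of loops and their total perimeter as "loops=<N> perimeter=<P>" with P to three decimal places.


Straddling triangles (8 of 20):
  (v1,v0,v3) [+-+] → (0.5594, 0, 0)–(0.5594, 0.406454, 0)  len=0.4065
  (v1,v3,v2) [++-] → (0.5594, 0.406454, 0.402443)–(0.5594, 0, 0.63497)  len=0.4683
  (v3,v0,v4) [+--] → (0.5594, 0.406454, 0)–(0.5594, 0.675134, 0)  len=0.2687
  (v3,v4,v2) [+--] → (0.5594, 0.675134, 0)–(0.5594, 0.406454, 0.402443)  len=0.4839
  (v10,v0,v11) [--+] → (0.5594, -0.406454, 0)–(0.5594, -0.675134, 0)  len=0.2687
  (v10,v11,v2) [-+-] → (0.5594, -0.675134, 0)–(0.5594, -0.406454, 0.402443)  len=0.4839
  (v11,v0,v1) [+-+] → (0.5594, -0.406454, 0)–(0.5594, 0, 0)  len=0.4065
  (v11,v1,v2) [++-] → (0.5594, 0, 0.63497)–(0.5594, -0.406454, 0.402443)  len=0.4683

Chained into 1 loop(s):
  loop 1: 8 segments, perimeter = 3.2546
Total perimeter = 3.255

loops=1 perimeter=3.255


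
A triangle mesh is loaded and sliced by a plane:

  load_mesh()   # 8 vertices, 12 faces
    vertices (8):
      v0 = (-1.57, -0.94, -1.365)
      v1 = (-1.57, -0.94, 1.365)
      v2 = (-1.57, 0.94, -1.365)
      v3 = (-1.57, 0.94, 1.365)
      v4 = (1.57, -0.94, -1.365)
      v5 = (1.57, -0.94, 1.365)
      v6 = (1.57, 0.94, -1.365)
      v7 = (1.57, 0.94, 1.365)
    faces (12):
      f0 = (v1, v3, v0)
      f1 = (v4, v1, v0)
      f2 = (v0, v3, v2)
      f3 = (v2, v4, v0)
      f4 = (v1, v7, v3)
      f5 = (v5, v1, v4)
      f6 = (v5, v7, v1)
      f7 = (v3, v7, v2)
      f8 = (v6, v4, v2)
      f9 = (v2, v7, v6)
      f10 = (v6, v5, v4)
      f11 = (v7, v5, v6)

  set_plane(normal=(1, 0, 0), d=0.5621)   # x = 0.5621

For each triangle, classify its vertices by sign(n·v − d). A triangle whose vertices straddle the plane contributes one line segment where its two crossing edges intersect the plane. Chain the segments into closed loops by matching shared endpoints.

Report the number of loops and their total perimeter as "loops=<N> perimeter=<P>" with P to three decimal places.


loops=1 perimeter=9.220

Straddling triangles (8 of 12):
  (v4,v1,v0) [+--] → (0.5621, -0.94, -0.488705)–(0.5621, -0.94, -1.365)  len=0.8763
  (v2,v4,v0) [-+-] → (0.5621, -0.336544, -1.365)–(0.5621, -0.94, -1.365)  len=0.6035
  (v1,v7,v3) [-+-] → (0.5621, 0.336544, 1.365)–(0.5621, 0.94, 1.365)  len=0.6035
  (v5,v1,v4) [+-+] → (0.5621, -0.94, 1.365)–(0.5621, -0.94, -0.488705)  len=1.8537
  (v5,v7,v1) [++-] → (0.5621, 0.336544, 1.365)–(0.5621, -0.94, 1.365)  len=1.2765
  (v3,v7,v2) [-+-] → (0.5621, 0.94, 1.365)–(0.5621, 0.94, 0.488705)  len=0.8763
  (v6,v4,v2) [++-] → (0.5621, -0.336544, -1.365)–(0.5621, 0.94, -1.365)  len=1.2765
  (v2,v7,v6) [-++] → (0.5621, 0.94, 0.488705)–(0.5621, 0.94, -1.365)  len=1.8537

Chained into 1 loop(s):
  loop 1: 8 segments, perimeter = 9.2200
Total perimeter = 9.220


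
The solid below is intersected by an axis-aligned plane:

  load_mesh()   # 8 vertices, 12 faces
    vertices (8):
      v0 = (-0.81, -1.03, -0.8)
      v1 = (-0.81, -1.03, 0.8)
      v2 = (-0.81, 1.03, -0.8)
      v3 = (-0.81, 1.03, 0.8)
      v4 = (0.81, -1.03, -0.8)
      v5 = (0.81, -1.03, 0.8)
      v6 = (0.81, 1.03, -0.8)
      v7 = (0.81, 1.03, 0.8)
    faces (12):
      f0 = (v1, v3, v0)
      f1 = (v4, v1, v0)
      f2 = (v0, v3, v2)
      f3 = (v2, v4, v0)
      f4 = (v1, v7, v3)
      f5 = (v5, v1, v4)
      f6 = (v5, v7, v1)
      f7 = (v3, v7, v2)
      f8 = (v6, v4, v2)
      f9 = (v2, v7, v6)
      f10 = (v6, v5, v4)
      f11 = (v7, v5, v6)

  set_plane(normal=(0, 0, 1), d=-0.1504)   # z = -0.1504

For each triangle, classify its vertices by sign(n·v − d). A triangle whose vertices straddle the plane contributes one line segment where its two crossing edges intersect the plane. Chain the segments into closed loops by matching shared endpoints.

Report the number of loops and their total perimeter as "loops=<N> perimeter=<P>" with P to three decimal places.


Straddling triangles (8 of 12):
  (v1,v3,v0) [++-] → (-0.81, -0.19364, -0.1504)–(-0.81, -1.03, -0.1504)  len=0.8364
  (v4,v1,v0) [-+-] → (0.15228, -1.03, -0.1504)–(-0.81, -1.03, -0.1504)  len=0.9623
  (v0,v3,v2) [-+-] → (-0.81, -0.19364, -0.1504)–(-0.81, 1.03, -0.1504)  len=1.2236
  (v5,v1,v4) [++-] → (0.15228, -1.03, -0.1504)–(0.81, -1.03, -0.1504)  len=0.6577
  (v3,v7,v2) [++-] → (-0.15228, 1.03, -0.1504)–(-0.81, 1.03, -0.1504)  len=0.6577
  (v2,v7,v6) [-+-] → (-0.15228, 1.03, -0.1504)–(0.81, 1.03, -0.1504)  len=0.9623
  (v6,v5,v4) [-+-] → (0.81, 0.19364, -0.1504)–(0.81, -1.03, -0.1504)  len=1.2236
  (v7,v5,v6) [++-] → (0.81, 0.19364, -0.1504)–(0.81, 1.03, -0.1504)  len=0.8364

Chained into 1 loop(s):
  loop 1: 8 segments, perimeter = 7.3600
Total perimeter = 7.360

loops=1 perimeter=7.360


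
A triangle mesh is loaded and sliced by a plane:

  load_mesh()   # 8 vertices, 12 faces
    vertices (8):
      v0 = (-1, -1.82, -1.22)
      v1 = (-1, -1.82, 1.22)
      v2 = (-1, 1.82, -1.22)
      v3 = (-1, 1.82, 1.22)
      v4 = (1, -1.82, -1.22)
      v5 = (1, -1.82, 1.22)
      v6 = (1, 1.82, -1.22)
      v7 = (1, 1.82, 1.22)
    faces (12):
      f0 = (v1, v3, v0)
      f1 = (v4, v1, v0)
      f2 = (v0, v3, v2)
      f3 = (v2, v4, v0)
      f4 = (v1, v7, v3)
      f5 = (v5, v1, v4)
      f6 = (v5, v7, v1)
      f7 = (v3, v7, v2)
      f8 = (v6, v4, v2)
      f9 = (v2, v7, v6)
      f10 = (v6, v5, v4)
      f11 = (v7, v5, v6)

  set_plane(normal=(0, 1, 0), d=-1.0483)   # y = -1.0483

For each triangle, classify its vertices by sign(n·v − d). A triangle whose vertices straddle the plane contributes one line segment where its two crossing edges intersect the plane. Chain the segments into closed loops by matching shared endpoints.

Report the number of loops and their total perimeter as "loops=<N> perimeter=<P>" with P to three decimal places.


Straddling triangles (8 of 12):
  (v1,v3,v0) [-+-] → (-1, -1.0483, 1.22)–(-1, -1.0483, -0.702707)  len=1.9227
  (v0,v3,v2) [-++] → (-1, -1.0483, -0.702707)–(-1, -1.0483, -1.22)  len=0.5173
  (v2,v4,v0) [+--] → (0.575989, -1.0483, -1.22)–(-1, -1.0483, -1.22)  len=1.5760
  (v1,v7,v3) [-++] → (-0.575989, -1.0483, 1.22)–(-1, -1.0483, 1.22)  len=0.4240
  (v5,v7,v1) [-+-] → (1, -1.0483, 1.22)–(-0.575989, -1.0483, 1.22)  len=1.5760
  (v6,v4,v2) [+-+] → (1, -1.0483, -1.22)–(0.575989, -1.0483, -1.22)  len=0.4240
  (v6,v5,v4) [+--] → (1, -1.0483, 0.702707)–(1, -1.0483, -1.22)  len=1.9227
  (v7,v5,v6) [+-+] → (1, -1.0483, 1.22)–(1, -1.0483, 0.702707)  len=0.5173

Chained into 1 loop(s):
  loop 1: 8 segments, perimeter = 8.8800
Total perimeter = 8.880

loops=1 perimeter=8.880


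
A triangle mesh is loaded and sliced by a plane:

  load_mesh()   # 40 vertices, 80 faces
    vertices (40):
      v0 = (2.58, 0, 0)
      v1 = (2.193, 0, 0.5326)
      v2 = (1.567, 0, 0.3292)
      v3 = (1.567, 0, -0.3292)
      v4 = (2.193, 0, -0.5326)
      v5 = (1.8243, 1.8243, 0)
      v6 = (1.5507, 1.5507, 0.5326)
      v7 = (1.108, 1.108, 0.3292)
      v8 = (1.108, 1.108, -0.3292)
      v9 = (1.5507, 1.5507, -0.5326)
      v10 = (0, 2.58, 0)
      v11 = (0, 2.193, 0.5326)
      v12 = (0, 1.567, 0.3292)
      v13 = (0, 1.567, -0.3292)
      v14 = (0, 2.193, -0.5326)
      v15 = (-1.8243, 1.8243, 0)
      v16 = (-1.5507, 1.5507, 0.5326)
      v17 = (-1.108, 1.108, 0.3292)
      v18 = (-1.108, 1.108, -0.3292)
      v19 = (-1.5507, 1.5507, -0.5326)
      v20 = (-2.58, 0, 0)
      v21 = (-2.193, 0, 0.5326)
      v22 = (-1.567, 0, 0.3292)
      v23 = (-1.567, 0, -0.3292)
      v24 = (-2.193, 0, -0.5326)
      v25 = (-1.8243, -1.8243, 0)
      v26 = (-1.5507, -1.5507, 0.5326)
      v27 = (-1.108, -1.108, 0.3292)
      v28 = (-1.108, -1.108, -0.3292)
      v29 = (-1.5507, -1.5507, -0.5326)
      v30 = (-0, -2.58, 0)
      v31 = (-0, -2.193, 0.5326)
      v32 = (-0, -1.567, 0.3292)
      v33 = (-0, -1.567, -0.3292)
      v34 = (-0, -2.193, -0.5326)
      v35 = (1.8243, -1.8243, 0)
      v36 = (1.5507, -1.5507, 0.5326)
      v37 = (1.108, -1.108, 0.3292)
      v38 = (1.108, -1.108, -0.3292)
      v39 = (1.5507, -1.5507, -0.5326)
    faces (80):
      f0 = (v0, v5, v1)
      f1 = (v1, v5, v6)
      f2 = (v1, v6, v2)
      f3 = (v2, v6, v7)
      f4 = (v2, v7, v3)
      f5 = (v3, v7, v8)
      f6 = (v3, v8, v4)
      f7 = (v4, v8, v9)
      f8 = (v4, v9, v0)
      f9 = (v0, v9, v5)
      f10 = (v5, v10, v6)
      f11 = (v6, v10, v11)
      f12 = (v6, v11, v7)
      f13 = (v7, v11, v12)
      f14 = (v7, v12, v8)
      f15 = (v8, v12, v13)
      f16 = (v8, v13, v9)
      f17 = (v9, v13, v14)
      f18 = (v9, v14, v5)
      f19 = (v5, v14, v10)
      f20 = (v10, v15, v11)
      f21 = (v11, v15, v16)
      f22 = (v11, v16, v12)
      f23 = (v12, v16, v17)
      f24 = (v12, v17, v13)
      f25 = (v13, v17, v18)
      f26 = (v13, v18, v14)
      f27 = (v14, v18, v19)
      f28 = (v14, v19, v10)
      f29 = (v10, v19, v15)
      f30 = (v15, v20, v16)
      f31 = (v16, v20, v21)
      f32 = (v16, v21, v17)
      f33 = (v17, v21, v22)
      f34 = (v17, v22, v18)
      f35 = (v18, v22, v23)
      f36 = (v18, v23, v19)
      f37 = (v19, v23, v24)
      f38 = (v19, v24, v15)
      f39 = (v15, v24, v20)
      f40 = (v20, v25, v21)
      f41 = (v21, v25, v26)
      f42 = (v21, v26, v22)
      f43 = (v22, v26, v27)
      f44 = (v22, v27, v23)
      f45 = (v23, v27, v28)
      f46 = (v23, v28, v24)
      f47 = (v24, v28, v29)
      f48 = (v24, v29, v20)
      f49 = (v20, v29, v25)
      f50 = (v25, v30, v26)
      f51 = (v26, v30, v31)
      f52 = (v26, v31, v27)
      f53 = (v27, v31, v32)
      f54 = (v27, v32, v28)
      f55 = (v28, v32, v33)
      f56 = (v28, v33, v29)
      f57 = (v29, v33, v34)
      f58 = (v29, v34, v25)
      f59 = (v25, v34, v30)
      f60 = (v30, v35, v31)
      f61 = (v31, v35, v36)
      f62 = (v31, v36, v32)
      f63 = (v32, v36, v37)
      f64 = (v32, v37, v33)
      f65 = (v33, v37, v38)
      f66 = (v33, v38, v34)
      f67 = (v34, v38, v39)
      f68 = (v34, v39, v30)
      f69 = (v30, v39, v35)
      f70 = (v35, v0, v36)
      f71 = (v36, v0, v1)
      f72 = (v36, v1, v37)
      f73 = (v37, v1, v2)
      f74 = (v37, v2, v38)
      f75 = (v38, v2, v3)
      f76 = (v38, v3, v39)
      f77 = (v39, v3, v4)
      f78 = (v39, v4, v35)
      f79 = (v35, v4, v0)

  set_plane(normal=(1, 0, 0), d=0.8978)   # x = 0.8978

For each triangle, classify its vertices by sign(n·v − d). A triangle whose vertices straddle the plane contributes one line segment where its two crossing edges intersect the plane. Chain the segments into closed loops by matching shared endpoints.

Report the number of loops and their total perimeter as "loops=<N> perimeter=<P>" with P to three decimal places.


Straddling triangles (20 of 80):
  (v5,v10,v6) [+-+] → (0.8978, 2.20809, 0)–(0.8978, 1.98407, 0.308356)  len=0.3811
  (v6,v10,v11) [+--] → (0.8978, 1.98407, 0.308356)–(0.8978, 1.82113, 0.5326)  len=0.2772
  (v6,v11,v7) [+-+] → (0.8978, 1.82113, 0.5326)–(0.8978, 1.31384, 0.367787)  len=0.5334
  (v7,v11,v12) [+--] → (0.8978, 1.31384, 0.367787)–(0.8978, 1.19508, 0.3292)  len=0.1249
  (v7,v12,v8) [+-+] → (0.8978, 1.19508, 0.3292)–(0.8978, 1.19508, -0.204294)  len=0.5335
  (v8,v12,v13) [+--] → (0.8978, 1.19508, -0.204294)–(0.8978, 1.19508, -0.3292)  len=0.1249
  (v8,v13,v9) [+-+] → (0.8978, 1.19508, -0.3292)–(0.8978, 1.55756, -0.446961)  len=0.3811
  (v9,v13,v14) [+--] → (0.8978, 1.55756, -0.446961)–(0.8978, 1.82113, -0.5326)  len=0.2771
  (v9,v14,v5) [+-+] → (0.8978, 1.82113, -0.5326)–(0.8978, 2.01155, -0.270489)  len=0.3240
  (v5,v14,v10) [+--] → (0.8978, 2.01155, -0.270489)–(0.8978, 2.20809, 0)  len=0.3344
  (v30,v35,v31) [-+-] → (0.8978, -2.20809, 0)–(0.8978, -2.01155, 0.270489)  len=0.3344
  (v31,v35,v36) [-++] → (0.8978, -2.01155, 0.270489)–(0.8978, -1.82113, 0.5326)  len=0.3240
  (v31,v36,v32) [-+-] → (0.8978, -1.82113, 0.5326)–(0.8978, -1.55756, 0.446961)  len=0.2771
  (v32,v36,v37) [-++] → (0.8978, -1.55756, 0.446961)–(0.8978, -1.19508, 0.3292)  len=0.3811
  (v32,v37,v33) [-+-] → (0.8978, -1.19508, 0.3292)–(0.8978, -1.19508, 0.204294)  len=0.1249
  (v33,v37,v38) [-++] → (0.8978, -1.19508, 0.204294)–(0.8978, -1.19508, -0.3292)  len=0.5335
  (v33,v38,v34) [-+-] → (0.8978, -1.19508, -0.3292)–(0.8978, -1.31384, -0.367787)  len=0.1249
  (v34,v38,v39) [-++] → (0.8978, -1.31384, -0.367787)–(0.8978, -1.82113, -0.5326)  len=0.5334
  (v34,v39,v30) [-+-] → (0.8978, -1.82113, -0.5326)–(0.8978, -1.98407, -0.308356)  len=0.2772
  (v30,v39,v35) [-++] → (0.8978, -1.98407, -0.308356)–(0.8978, -2.20809, 0)  len=0.3811

Chained into 2 loop(s):
  loop 1: 10 segments, perimeter = 3.2916
  loop 2: 10 segments, perimeter = 3.2916
Total perimeter = 6.583

loops=2 perimeter=6.583
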